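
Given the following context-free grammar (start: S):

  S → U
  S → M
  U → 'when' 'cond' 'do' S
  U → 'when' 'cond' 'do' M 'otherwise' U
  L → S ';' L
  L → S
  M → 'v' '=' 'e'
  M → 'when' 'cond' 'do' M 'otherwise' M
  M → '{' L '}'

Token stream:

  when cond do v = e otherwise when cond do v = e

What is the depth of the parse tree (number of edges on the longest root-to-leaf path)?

[S [U when cond do [M v = e] otherwise [U when cond do [S [M v = e]]]]]

5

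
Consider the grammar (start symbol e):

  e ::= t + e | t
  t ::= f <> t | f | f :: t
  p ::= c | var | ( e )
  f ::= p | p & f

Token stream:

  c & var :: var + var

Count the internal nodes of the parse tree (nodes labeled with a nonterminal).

[e [t [f [p c] & [f [p var]]] :: [t [f [p var]]]] + [e [t [f [p var]]]]]

13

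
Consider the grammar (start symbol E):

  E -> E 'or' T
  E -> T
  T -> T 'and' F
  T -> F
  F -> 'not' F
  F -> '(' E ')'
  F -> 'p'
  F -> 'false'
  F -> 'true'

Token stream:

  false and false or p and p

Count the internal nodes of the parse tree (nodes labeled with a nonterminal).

10

[E [E [T [T [F false]] and [F false]]] or [T [T [F p]] and [F p]]]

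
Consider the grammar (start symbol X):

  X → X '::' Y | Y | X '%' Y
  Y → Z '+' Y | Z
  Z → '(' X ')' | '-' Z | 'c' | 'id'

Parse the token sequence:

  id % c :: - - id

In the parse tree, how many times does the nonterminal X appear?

[X [X [X [Y [Z id]]] % [Y [Z c]]] :: [Y [Z - [Z - [Z id]]]]]

3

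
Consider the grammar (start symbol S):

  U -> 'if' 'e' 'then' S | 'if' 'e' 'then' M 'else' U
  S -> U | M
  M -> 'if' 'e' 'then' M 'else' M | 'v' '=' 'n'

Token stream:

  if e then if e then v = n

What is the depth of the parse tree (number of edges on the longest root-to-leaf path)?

[S [U if e then [S [U if e then [S [M v = n]]]]]]

6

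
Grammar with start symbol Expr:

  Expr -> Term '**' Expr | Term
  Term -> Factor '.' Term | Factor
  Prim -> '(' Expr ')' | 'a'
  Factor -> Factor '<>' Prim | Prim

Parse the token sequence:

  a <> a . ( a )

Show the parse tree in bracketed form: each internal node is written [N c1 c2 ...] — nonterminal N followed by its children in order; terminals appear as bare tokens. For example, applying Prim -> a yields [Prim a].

[Expr [Term [Factor [Factor [Prim a]] <> [Prim a]] . [Term [Factor [Prim ( [Expr [Term [Factor [Prim a]]]] )]]]]]

Expr
Term
Factor . Term
Factor <> Prim . Term
Prim <> Prim . Term
a <> Prim . Term
a <> a . Term
a <> a . Factor
a <> a . Prim
a <> a . ( Expr )
a <> a . ( Term )
a <> a . ( Factor )
a <> a . ( Prim )
a <> a . ( a )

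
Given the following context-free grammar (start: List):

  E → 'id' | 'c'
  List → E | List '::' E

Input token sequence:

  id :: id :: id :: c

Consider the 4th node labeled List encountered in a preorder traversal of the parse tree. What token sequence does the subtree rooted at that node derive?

[List [List [List [List [E id]] :: [E id]] :: [E id]] :: [E c]]

id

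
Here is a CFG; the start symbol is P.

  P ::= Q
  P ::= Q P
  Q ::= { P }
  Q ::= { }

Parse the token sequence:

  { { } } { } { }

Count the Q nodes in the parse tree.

[P [Q { [P [Q { }]] }] [P [Q { }] [P [Q { }]]]]

4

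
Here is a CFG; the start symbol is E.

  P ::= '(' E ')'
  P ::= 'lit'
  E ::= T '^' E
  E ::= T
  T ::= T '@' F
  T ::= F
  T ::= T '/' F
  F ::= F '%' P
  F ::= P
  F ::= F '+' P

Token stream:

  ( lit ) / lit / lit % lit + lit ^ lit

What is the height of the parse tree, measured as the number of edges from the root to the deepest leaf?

[E [T [T [T [F [P ( [E [T [F [P lit]]]] )]]] / [F [P lit]]] / [F [F [F [P lit]] % [P lit]] + [P lit]]] ^ [E [T [F [P lit]]]]]

10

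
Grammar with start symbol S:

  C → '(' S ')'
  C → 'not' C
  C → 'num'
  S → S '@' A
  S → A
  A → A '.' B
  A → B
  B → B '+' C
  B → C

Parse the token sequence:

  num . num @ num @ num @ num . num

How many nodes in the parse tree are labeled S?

[S [S [S [S [A [A [B [C num]]] . [B [C num]]]] @ [A [B [C num]]]] @ [A [B [C num]]]] @ [A [A [B [C num]]] . [B [C num]]]]

4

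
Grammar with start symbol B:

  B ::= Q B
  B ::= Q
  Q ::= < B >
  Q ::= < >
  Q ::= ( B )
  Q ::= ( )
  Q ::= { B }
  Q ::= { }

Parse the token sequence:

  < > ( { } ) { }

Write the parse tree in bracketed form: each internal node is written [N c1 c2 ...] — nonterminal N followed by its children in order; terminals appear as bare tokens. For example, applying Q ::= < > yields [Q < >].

B
Q B
< > B
< > Q B
< > ( B ) B
< > ( Q ) B
< > ( { } ) B
< > ( { } ) Q
< > ( { } ) { }

[B [Q < >] [B [Q ( [B [Q { }]] )] [B [Q { }]]]]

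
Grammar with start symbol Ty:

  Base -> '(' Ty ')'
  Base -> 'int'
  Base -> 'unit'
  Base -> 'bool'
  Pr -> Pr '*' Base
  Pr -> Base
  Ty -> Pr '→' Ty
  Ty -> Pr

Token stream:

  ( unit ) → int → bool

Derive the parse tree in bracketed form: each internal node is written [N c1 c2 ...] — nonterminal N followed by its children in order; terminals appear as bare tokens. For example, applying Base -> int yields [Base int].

Ty
Pr → Ty
Base → Ty
( Ty ) → Ty
( Pr ) → Ty
( Base ) → Ty
( unit ) → Ty
( unit ) → Pr → Ty
( unit ) → Base → Ty
( unit ) → int → Ty
( unit ) → int → Pr
( unit ) → int → Base
( unit ) → int → bool

[Ty [Pr [Base ( [Ty [Pr [Base unit]]] )]] → [Ty [Pr [Base int]] → [Ty [Pr [Base bool]]]]]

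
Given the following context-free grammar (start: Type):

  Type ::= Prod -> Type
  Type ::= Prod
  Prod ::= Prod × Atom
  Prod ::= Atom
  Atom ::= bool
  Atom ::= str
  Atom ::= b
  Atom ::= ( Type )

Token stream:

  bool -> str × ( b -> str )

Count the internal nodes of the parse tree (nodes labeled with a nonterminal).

[Type [Prod [Atom bool]] -> [Type [Prod [Prod [Atom str]] × [Atom ( [Type [Prod [Atom b]] -> [Type [Prod [Atom str]]]] )]]]]

14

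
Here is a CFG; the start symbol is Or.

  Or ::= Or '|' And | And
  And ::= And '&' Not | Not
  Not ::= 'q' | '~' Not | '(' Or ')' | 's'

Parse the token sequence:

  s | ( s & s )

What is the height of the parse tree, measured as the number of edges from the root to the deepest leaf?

7

[Or [Or [And [Not s]]] | [And [Not ( [Or [And [And [Not s]] & [Not s]]] )]]]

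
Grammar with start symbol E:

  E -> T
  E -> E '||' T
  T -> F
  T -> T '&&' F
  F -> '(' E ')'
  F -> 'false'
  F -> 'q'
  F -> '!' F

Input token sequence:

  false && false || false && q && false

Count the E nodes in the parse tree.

[E [E [T [T [F false]] && [F false]]] || [T [T [T [F false]] && [F q]] && [F false]]]

2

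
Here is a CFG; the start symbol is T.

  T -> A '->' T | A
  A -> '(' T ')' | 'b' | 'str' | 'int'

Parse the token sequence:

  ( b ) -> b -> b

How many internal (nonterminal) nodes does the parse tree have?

[T [A ( [T [A b]] )] -> [T [A b] -> [T [A b]]]]

8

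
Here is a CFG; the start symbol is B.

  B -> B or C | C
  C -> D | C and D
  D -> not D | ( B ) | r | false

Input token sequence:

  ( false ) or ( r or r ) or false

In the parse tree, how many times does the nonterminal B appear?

[B [B [B [C [D ( [B [C [D false]]] )]]] or [C [D ( [B [B [C [D r]]] or [C [D r]]] )]]] or [C [D false]]]

6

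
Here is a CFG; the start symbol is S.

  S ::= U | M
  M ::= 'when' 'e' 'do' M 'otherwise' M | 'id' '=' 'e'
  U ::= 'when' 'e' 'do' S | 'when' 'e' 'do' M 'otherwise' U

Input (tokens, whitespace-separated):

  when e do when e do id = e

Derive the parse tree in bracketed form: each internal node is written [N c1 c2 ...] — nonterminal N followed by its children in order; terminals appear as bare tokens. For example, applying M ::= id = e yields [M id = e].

S
U
when e do S
when e do U
when e do when e do S
when e do when e do M
when e do when e do id = e

[S [U when e do [S [U when e do [S [M id = e]]]]]]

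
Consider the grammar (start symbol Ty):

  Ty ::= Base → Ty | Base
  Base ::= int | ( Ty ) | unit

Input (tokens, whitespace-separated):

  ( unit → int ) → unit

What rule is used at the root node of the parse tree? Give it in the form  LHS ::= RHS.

Ty ::= Base → Ty

[Ty [Base ( [Ty [Base unit] → [Ty [Base int]]] )] → [Ty [Base unit]]]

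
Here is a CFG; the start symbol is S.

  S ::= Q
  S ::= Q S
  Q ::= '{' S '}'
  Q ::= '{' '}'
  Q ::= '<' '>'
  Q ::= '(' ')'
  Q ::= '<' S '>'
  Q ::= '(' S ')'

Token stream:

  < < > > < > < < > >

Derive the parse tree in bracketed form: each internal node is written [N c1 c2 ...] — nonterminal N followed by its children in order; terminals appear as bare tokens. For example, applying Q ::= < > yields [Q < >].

S
Q S
< S > S
< Q > S
< < > > S
< < > > Q S
< < > > < > S
< < > > < > Q
< < > > < > < S >
< < > > < > < Q >
< < > > < > < < > >

[S [Q < [S [Q < >]] >] [S [Q < >] [S [Q < [S [Q < >]] >]]]]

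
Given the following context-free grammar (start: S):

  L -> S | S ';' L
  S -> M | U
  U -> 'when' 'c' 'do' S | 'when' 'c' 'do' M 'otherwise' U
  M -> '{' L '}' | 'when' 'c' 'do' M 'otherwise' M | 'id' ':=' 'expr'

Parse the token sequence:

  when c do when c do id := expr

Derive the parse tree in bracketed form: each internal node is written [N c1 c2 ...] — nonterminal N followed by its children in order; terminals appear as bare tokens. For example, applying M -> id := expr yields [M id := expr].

[S [U when c do [S [U when c do [S [M id := expr]]]]]]

S
U
when c do S
when c do U
when c do when c do S
when c do when c do M
when c do when c do id := expr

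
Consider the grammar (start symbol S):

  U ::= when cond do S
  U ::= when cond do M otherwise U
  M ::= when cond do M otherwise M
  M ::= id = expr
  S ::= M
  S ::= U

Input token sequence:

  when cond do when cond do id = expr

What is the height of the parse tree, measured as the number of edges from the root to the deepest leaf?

6

[S [U when cond do [S [U when cond do [S [M id = expr]]]]]]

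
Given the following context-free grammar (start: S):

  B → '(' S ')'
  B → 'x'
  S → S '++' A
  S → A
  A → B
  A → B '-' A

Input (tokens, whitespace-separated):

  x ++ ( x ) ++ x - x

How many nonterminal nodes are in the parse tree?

[S [S [S [A [B x]]] ++ [A [B ( [S [A [B x]]] )]]] ++ [A [B x] - [A [B x]]]]

14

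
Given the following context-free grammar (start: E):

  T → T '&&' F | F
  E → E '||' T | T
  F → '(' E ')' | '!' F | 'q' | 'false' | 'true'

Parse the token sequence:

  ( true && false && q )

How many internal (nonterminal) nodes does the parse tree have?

10

[E [T [F ( [E [T [T [T [F true]] && [F false]] && [F q]]] )]]]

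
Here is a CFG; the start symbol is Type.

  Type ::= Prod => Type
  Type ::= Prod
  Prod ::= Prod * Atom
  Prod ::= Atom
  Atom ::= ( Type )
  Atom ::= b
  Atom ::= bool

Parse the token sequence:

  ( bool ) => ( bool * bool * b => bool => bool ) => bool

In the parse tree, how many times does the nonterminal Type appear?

7

[Type [Prod [Atom ( [Type [Prod [Atom bool]]] )]] => [Type [Prod [Atom ( [Type [Prod [Prod [Prod [Atom bool]] * [Atom bool]] * [Atom b]] => [Type [Prod [Atom bool]] => [Type [Prod [Atom bool]]]]] )]] => [Type [Prod [Atom bool]]]]]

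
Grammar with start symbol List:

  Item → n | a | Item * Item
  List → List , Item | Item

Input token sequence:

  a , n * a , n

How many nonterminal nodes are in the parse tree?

8

[List [List [List [Item a]] , [Item [Item n] * [Item a]]] , [Item n]]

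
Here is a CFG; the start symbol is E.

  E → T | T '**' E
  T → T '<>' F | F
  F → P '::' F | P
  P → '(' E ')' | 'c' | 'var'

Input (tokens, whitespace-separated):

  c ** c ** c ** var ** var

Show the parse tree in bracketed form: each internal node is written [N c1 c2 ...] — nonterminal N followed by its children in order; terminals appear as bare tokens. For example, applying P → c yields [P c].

E
T ** E
F ** E
P ** E
c ** E
c ** T ** E
c ** F ** E
c ** P ** E
c ** c ** E
c ** c ** T ** E
c ** c ** F ** E
c ** c ** P ** E
c ** c ** c ** E
c ** c ** c ** T ** E
c ** c ** c ** F ** E
c ** c ** c ** P ** E
c ** c ** c ** var ** E
c ** c ** c ** var ** T
c ** c ** c ** var ** F
c ** c ** c ** var ** P
c ** c ** c ** var ** var

[E [T [F [P c]]] ** [E [T [F [P c]]] ** [E [T [F [P c]]] ** [E [T [F [P var]]] ** [E [T [F [P var]]]]]]]]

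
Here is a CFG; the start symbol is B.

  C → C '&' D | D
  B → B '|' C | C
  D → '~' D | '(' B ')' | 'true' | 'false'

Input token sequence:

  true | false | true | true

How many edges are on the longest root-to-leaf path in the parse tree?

[B [B [B [B [C [D true]]] | [C [D false]]] | [C [D true]]] | [C [D true]]]

6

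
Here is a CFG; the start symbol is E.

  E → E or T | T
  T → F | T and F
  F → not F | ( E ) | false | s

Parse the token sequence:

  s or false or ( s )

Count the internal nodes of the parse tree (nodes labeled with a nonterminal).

12

[E [E [E [T [F s]]] or [T [F false]]] or [T [F ( [E [T [F s]]] )]]]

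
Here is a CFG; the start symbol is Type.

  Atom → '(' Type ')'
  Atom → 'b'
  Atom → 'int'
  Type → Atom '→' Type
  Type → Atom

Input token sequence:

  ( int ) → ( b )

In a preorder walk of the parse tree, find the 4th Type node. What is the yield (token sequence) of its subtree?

b

[Type [Atom ( [Type [Atom int]] )] → [Type [Atom ( [Type [Atom b]] )]]]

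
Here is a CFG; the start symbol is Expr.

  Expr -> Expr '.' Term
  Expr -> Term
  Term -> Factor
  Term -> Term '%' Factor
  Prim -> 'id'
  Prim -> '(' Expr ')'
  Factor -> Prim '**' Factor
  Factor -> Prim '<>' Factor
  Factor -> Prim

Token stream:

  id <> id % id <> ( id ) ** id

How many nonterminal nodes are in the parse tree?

17

[Expr [Term [Term [Factor [Prim id] <> [Factor [Prim id]]]] % [Factor [Prim id] <> [Factor [Prim ( [Expr [Term [Factor [Prim id]]]] )] ** [Factor [Prim id]]]]]]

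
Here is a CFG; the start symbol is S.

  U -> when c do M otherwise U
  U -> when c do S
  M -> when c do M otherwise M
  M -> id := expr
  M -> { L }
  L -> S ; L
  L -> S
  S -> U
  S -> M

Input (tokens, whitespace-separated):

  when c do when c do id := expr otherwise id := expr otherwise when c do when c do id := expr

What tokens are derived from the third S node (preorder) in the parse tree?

[S [U when c do [M when c do [M id := expr] otherwise [M id := expr]] otherwise [U when c do [S [U when c do [S [M id := expr]]]]]]]

id := expr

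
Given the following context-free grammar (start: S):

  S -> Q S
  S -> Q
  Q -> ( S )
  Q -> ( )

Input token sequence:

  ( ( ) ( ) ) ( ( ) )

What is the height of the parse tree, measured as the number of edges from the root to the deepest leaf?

5

[S [Q ( [S [Q ( )] [S [Q ( )]]] )] [S [Q ( [S [Q ( )]] )]]]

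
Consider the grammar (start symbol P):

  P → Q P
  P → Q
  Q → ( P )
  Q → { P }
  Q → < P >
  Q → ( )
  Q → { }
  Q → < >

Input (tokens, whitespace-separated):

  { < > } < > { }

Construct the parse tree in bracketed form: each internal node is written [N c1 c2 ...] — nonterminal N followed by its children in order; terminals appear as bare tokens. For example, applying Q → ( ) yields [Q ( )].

P
Q P
{ P } P
{ Q } P
{ < > } P
{ < > } Q P
{ < > } < > P
{ < > } < > Q
{ < > } < > { }

[P [Q { [P [Q < >]] }] [P [Q < >] [P [Q { }]]]]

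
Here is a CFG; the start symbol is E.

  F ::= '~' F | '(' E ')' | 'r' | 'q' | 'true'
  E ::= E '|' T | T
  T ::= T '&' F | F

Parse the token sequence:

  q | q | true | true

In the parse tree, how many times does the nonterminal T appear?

[E [E [E [E [T [F q]]] | [T [F q]]] | [T [F true]]] | [T [F true]]]

4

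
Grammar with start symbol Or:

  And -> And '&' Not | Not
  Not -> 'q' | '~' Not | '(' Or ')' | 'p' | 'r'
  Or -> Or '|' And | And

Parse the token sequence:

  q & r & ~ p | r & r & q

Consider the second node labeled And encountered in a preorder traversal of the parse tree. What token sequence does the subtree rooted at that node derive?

[Or [Or [And [And [And [Not q]] & [Not r]] & [Not ~ [Not p]]]] | [And [And [And [Not r]] & [Not r]] & [Not q]]]

q & r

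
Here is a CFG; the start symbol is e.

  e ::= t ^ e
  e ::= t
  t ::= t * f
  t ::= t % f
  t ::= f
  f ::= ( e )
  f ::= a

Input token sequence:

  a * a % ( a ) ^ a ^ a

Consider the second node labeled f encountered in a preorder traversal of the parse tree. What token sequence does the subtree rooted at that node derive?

a

[e [t [t [t [f a]] * [f a]] % [f ( [e [t [f a]]] )]] ^ [e [t [f a]] ^ [e [t [f a]]]]]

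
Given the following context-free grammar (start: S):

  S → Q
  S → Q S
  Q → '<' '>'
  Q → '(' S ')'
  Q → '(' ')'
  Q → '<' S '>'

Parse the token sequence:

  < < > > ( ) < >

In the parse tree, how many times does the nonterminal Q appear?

[S [Q < [S [Q < >]] >] [S [Q ( )] [S [Q < >]]]]

4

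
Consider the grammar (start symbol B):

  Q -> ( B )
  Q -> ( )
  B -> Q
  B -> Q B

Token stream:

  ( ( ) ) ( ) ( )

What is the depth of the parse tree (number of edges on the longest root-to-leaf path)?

[B [Q ( [B [Q ( )]] )] [B [Q ( )] [B [Q ( )]]]]

4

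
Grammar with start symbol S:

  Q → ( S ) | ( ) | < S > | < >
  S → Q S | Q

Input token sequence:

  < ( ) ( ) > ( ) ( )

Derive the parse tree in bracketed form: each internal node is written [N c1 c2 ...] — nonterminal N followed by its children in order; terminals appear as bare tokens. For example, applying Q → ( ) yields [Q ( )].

[S [Q < [S [Q ( )] [S [Q ( )]]] >] [S [Q ( )] [S [Q ( )]]]]

S
Q S
< S > S
< Q S > S
< ( ) S > S
< ( ) Q > S
< ( ) ( ) > S
< ( ) ( ) > Q S
< ( ) ( ) > ( ) S
< ( ) ( ) > ( ) Q
< ( ) ( ) > ( ) ( )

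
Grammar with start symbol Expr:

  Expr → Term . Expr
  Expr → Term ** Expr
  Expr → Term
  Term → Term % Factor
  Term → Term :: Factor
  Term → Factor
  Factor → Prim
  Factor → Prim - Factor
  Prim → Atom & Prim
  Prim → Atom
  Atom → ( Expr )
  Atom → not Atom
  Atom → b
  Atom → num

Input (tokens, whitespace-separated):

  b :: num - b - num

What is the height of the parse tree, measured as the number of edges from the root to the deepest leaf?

[Expr [Term [Term [Factor [Prim [Atom b]]]] :: [Factor [Prim [Atom num]] - [Factor [Prim [Atom b]] - [Factor [Prim [Atom num]]]]]]]

7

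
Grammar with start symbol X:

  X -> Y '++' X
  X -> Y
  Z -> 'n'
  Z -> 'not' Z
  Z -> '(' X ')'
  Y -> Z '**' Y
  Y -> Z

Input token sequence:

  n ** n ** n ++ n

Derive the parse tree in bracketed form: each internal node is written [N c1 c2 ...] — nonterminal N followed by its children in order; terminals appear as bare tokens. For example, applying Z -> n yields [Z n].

[X [Y [Z n] ** [Y [Z n] ** [Y [Z n]]]] ++ [X [Y [Z n]]]]

X
Y ++ X
Z ** Y ++ X
n ** Y ++ X
n ** Z ** Y ++ X
n ** n ** Y ++ X
n ** n ** Z ++ X
n ** n ** n ++ X
n ** n ** n ++ Y
n ** n ** n ++ Z
n ** n ** n ++ n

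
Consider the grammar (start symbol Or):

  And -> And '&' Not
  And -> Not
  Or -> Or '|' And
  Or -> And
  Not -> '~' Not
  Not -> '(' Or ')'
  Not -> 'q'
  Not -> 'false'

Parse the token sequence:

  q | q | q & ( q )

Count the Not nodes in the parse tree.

5

[Or [Or [Or [And [Not q]]] | [And [Not q]]] | [And [And [Not q]] & [Not ( [Or [And [Not q]]] )]]]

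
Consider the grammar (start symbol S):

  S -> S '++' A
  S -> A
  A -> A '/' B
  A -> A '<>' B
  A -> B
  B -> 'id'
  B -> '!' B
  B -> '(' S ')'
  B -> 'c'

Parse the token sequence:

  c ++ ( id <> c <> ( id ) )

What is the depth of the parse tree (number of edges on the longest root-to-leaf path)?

9

[S [S [A [B c]]] ++ [A [B ( [S [A [A [A [B id]] <> [B c]] <> [B ( [S [A [B id]]] )]]] )]]]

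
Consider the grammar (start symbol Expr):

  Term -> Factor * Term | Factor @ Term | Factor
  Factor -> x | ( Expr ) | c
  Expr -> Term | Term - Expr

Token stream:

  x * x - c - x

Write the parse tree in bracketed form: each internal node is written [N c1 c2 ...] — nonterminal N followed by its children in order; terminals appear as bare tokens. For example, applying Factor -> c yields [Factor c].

[Expr [Term [Factor x] * [Term [Factor x]]] - [Expr [Term [Factor c]] - [Expr [Term [Factor x]]]]]

Expr
Term - Expr
Factor * Term - Expr
x * Term - Expr
x * Factor - Expr
x * x - Expr
x * x - Term - Expr
x * x - Factor - Expr
x * x - c - Expr
x * x - c - Term
x * x - c - Factor
x * x - c - x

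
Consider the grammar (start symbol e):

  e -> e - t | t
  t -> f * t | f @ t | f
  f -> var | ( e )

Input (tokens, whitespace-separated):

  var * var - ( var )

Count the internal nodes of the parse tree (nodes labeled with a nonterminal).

[e [e [t [f var] * [t [f var]]]] - [t [f ( [e [t [f var]]] )]]]

11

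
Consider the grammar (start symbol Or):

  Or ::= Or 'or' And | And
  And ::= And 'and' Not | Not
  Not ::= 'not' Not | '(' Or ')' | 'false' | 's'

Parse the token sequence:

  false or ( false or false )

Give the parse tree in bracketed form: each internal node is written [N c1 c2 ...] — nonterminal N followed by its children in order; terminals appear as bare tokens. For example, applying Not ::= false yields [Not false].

[Or [Or [And [Not false]]] or [And [Not ( [Or [Or [And [Not false]]] or [And [Not false]]] )]]]

Or
Or or And
And or And
Not or And
false or And
false or Not
false or ( Or )
false or ( Or or And )
false or ( And or And )
false or ( Not or And )
false or ( false or And )
false or ( false or Not )
false or ( false or false )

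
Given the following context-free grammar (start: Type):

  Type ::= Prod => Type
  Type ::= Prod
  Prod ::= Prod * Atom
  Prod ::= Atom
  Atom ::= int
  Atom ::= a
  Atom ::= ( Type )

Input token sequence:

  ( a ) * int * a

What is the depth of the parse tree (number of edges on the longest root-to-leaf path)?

8

[Type [Prod [Prod [Prod [Atom ( [Type [Prod [Atom a]]] )]] * [Atom int]] * [Atom a]]]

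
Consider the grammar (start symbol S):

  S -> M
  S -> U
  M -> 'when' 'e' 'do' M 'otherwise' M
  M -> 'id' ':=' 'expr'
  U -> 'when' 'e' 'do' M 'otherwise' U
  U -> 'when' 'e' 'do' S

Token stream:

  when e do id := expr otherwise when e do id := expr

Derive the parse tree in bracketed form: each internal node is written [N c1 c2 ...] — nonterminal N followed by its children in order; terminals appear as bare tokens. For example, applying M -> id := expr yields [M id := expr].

S
U
when e do M otherwise U
when e do id := expr otherwise U
when e do id := expr otherwise when e do S
when e do id := expr otherwise when e do M
when e do id := expr otherwise when e do id := expr

[S [U when e do [M id := expr] otherwise [U when e do [S [M id := expr]]]]]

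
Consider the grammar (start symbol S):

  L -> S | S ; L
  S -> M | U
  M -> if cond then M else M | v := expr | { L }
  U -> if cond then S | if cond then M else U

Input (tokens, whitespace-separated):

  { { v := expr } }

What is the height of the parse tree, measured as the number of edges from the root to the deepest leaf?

8

[S [M { [L [S [M { [L [S [M v := expr]]] }]]] }]]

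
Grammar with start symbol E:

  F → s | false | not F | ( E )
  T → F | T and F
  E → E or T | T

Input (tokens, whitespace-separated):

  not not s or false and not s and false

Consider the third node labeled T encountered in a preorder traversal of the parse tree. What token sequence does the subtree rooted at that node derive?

false and not s

[E [E [T [F not [F not [F s]]]]] or [T [T [T [F false]] and [F not [F s]]] and [F false]]]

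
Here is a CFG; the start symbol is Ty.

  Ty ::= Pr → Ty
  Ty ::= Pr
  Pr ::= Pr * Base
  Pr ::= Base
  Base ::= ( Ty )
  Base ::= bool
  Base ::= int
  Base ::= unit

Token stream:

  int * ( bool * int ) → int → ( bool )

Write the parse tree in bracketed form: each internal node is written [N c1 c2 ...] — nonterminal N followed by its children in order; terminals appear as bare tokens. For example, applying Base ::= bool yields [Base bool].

[Ty [Pr [Pr [Base int]] * [Base ( [Ty [Pr [Pr [Base bool]] * [Base int]]] )]] → [Ty [Pr [Base int]] → [Ty [Pr [Base ( [Ty [Pr [Base bool]]] )]]]]]

Ty
Pr → Ty
Pr * Base → Ty
Base * Base → Ty
int * Base → Ty
int * ( Ty ) → Ty
int * ( Pr ) → Ty
int * ( Pr * Base ) → Ty
int * ( Base * Base ) → Ty
int * ( bool * Base ) → Ty
int * ( bool * int ) → Ty
int * ( bool * int ) → Pr → Ty
int * ( bool * int ) → Base → Ty
int * ( bool * int ) → int → Ty
int * ( bool * int ) → int → Pr
int * ( bool * int ) → int → Base
int * ( bool * int ) → int → ( Ty )
int * ( bool * int ) → int → ( Pr )
int * ( bool * int ) → int → ( Base )
int * ( bool * int ) → int → ( bool )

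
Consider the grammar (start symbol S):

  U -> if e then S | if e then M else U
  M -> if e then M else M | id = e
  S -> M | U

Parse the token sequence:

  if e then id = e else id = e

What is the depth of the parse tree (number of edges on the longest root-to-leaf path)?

3

[S [M if e then [M id = e] else [M id = e]]]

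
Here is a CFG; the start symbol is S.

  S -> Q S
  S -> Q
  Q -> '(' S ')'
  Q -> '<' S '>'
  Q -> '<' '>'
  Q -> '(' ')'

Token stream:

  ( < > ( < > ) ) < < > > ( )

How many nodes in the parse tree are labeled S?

7

[S [Q ( [S [Q < >] [S [Q ( [S [Q < >]] )]]] )] [S [Q < [S [Q < >]] >] [S [Q ( )]]]]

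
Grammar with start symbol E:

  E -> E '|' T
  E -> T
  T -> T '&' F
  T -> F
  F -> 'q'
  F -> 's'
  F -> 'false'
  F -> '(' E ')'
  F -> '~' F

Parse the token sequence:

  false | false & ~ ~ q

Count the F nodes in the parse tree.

5

[E [E [T [F false]]] | [T [T [F false]] & [F ~ [F ~ [F q]]]]]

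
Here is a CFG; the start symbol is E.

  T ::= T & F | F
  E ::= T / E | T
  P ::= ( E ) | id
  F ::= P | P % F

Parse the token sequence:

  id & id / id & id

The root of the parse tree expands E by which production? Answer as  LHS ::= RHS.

E ::= T / E

[E [T [T [F [P id]]] & [F [P id]]] / [E [T [T [F [P id]]] & [F [P id]]]]]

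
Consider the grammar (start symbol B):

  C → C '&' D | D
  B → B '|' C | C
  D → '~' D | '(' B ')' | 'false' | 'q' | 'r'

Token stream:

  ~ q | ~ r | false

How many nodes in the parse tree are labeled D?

5

[B [B [B [C [D ~ [D q]]]] | [C [D ~ [D r]]]] | [C [D false]]]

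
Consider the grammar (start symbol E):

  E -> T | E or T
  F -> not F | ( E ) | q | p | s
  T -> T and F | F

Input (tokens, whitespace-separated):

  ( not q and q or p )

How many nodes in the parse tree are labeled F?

[E [T [F ( [E [E [T [T [F not [F q]]] and [F q]]] or [T [F p]]] )]]]

5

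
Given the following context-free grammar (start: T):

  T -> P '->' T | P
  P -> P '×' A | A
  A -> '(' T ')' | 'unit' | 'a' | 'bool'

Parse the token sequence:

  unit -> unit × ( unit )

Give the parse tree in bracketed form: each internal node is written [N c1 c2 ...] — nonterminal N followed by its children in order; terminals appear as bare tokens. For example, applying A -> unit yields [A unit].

T
P -> T
A -> T
unit -> T
unit -> P
unit -> P × A
unit -> A × A
unit -> unit × A
unit -> unit × ( T )
unit -> unit × ( P )
unit -> unit × ( A )
unit -> unit × ( unit )

[T [P [A unit]] -> [T [P [P [A unit]] × [A ( [T [P [A unit]]] )]]]]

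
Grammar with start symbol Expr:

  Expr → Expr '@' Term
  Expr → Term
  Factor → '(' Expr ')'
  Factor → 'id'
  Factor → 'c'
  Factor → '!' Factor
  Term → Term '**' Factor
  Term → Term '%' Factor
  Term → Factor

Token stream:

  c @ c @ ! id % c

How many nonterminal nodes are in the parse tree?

12

[Expr [Expr [Expr [Term [Factor c]]] @ [Term [Factor c]]] @ [Term [Term [Factor ! [Factor id]]] % [Factor c]]]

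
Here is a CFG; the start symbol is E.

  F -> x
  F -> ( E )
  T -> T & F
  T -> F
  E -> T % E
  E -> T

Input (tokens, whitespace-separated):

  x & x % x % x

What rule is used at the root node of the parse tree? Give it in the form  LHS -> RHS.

E -> T % E

[E [T [T [F x]] & [F x]] % [E [T [F x]] % [E [T [F x]]]]]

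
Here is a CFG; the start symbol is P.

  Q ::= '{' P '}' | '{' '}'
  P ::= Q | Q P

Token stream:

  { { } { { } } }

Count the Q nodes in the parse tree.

4

[P [Q { [P [Q { }] [P [Q { [P [Q { }]] }]]] }]]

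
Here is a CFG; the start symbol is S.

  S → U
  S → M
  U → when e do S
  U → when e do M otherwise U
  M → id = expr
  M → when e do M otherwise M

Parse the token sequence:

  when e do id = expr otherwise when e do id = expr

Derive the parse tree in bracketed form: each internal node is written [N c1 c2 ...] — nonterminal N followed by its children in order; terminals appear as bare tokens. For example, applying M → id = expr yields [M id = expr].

[S [U when e do [M id = expr] otherwise [U when e do [S [M id = expr]]]]]

S
U
when e do M otherwise U
when e do id = expr otherwise U
when e do id = expr otherwise when e do S
when e do id = expr otherwise when e do M
when e do id = expr otherwise when e do id = expr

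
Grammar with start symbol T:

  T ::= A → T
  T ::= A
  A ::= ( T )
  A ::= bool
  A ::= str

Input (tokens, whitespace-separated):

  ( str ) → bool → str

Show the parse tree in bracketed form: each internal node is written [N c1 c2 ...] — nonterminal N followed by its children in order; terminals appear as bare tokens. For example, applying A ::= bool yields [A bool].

[T [A ( [T [A str]] )] → [T [A bool] → [T [A str]]]]

T
A → T
( T ) → T
( A ) → T
( str ) → T
( str ) → A → T
( str ) → bool → T
( str ) → bool → A
( str ) → bool → str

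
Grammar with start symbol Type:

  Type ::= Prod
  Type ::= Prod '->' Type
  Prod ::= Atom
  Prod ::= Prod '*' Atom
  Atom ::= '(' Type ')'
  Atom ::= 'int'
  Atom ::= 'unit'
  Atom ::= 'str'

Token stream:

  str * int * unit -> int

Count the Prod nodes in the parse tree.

[Type [Prod [Prod [Prod [Atom str]] * [Atom int]] * [Atom unit]] -> [Type [Prod [Atom int]]]]

4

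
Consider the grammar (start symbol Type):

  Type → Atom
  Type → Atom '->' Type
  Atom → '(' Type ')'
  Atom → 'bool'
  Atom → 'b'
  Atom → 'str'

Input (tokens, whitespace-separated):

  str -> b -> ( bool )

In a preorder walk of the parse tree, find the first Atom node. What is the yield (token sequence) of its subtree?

[Type [Atom str] -> [Type [Atom b] -> [Type [Atom ( [Type [Atom bool]] )]]]]

str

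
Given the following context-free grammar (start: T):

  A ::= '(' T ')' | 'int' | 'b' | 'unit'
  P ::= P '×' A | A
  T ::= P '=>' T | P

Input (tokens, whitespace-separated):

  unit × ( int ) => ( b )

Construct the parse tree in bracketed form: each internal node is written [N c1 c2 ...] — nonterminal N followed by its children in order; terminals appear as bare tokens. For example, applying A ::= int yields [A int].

T
P => T
P × A => T
A × A => T
unit × A => T
unit × ( T ) => T
unit × ( P ) => T
unit × ( A ) => T
unit × ( int ) => T
unit × ( int ) => P
unit × ( int ) => A
unit × ( int ) => ( T )
unit × ( int ) => ( P )
unit × ( int ) => ( A )
unit × ( int ) => ( b )

[T [P [P [A unit]] × [A ( [T [P [A int]]] )]] => [T [P [A ( [T [P [A b]]] )]]]]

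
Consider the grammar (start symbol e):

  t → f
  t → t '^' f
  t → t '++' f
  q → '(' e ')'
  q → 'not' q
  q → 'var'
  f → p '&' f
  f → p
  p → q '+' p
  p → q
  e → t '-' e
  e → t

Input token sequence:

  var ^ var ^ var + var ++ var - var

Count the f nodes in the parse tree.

5

[e [t [t [t [t [f [p [q var]]]] ^ [f [p [q var]]]] ^ [f [p [q var] + [p [q var]]]]] ++ [f [p [q var]]]] - [e [t [f [p [q var]]]]]]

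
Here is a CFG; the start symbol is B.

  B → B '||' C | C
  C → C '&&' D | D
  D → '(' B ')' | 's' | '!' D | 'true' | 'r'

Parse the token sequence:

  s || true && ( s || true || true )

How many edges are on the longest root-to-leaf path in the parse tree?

8

[B [B [C [D s]]] || [C [C [D true]] && [D ( [B [B [B [C [D s]]] || [C [D true]]] || [C [D true]]] )]]]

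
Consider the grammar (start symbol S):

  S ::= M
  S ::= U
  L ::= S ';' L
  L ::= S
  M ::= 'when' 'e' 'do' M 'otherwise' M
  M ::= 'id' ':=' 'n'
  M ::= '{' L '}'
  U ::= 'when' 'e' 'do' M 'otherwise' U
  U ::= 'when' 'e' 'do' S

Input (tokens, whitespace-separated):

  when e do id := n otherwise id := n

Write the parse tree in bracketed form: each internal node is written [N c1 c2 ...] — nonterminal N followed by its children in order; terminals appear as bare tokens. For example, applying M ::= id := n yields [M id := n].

S
M
when e do M otherwise M
when e do id := n otherwise M
when e do id := n otherwise id := n

[S [M when e do [M id := n] otherwise [M id := n]]]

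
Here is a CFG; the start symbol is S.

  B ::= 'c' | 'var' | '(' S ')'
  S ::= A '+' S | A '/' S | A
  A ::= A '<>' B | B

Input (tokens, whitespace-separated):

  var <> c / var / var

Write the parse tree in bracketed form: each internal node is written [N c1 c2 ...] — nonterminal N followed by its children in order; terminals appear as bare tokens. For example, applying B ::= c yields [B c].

S
A / S
A <> B / S
B <> B / S
var <> B / S
var <> c / S
var <> c / A / S
var <> c / B / S
var <> c / var / S
var <> c / var / A
var <> c / var / B
var <> c / var / var

[S [A [A [B var]] <> [B c]] / [S [A [B var]] / [S [A [B var]]]]]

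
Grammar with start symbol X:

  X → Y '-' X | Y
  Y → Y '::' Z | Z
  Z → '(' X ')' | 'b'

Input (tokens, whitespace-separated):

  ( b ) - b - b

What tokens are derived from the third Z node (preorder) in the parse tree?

[X [Y [Z ( [X [Y [Z b]]] )]] - [X [Y [Z b]] - [X [Y [Z b]]]]]

b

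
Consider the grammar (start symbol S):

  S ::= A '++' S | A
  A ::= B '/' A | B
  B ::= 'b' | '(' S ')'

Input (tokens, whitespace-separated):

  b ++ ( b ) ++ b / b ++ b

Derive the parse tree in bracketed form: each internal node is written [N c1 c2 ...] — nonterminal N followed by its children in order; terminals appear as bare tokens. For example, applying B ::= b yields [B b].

S
A ++ S
B ++ S
b ++ S
b ++ A ++ S
b ++ B ++ S
b ++ ( S ) ++ S
b ++ ( A ) ++ S
b ++ ( B ) ++ S
b ++ ( b ) ++ S
b ++ ( b ) ++ A ++ S
b ++ ( b ) ++ B / A ++ S
b ++ ( b ) ++ b / A ++ S
b ++ ( b ) ++ b / B ++ S
b ++ ( b ) ++ b / b ++ S
b ++ ( b ) ++ b / b ++ A
b ++ ( b ) ++ b / b ++ B
b ++ ( b ) ++ b / b ++ b

[S [A [B b]] ++ [S [A [B ( [S [A [B b]]] )]] ++ [S [A [B b] / [A [B b]]] ++ [S [A [B b]]]]]]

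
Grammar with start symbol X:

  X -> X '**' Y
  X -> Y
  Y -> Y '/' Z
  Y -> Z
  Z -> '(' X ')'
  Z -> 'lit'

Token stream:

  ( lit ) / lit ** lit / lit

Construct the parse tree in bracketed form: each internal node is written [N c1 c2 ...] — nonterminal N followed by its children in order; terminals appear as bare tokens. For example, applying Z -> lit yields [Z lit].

X
X ** Y
Y ** Y
Y / Z ** Y
Z / Z ** Y
( X ) / Z ** Y
( Y ) / Z ** Y
( Z ) / Z ** Y
( lit ) / Z ** Y
( lit ) / lit ** Y
( lit ) / lit ** Y / Z
( lit ) / lit ** Z / Z
( lit ) / lit ** lit / Z
( lit ) / lit ** lit / lit

[X [X [Y [Y [Z ( [X [Y [Z lit]]] )]] / [Z lit]]] ** [Y [Y [Z lit]] / [Z lit]]]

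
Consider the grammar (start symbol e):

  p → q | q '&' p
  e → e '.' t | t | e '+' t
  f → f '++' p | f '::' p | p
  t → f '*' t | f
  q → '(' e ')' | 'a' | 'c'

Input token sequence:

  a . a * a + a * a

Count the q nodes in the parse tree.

5

[e [e [e [t [f [p [q a]]]]] . [t [f [p [q a]]] * [t [f [p [q a]]]]]] + [t [f [p [q a]]] * [t [f [p [q a]]]]]]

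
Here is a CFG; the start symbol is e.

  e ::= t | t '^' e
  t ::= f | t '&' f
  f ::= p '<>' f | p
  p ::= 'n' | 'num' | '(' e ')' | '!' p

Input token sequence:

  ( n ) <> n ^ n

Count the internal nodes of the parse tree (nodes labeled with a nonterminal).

[e [t [f [p ( [e [t [f [p n]]]] )] <> [f [p n]]]] ^ [e [t [f [p n]]]]]

14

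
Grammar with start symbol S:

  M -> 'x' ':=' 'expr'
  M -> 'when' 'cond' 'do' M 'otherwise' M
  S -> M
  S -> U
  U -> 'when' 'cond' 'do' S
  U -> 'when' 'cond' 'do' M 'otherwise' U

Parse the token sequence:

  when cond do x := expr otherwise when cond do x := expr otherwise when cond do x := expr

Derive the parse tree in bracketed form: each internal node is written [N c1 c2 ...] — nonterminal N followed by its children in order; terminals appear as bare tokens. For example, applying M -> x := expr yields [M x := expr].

[S [U when cond do [M x := expr] otherwise [U when cond do [M x := expr] otherwise [U when cond do [S [M x := expr]]]]]]

S
U
when cond do M otherwise U
when cond do x := expr otherwise U
when cond do x := expr otherwise when cond do M otherwise U
when cond do x := expr otherwise when cond do x := expr otherwise U
when cond do x := expr otherwise when cond do x := expr otherwise when cond do S
when cond do x := expr otherwise when cond do x := expr otherwise when cond do M
when cond do x := expr otherwise when cond do x := expr otherwise when cond do x := expr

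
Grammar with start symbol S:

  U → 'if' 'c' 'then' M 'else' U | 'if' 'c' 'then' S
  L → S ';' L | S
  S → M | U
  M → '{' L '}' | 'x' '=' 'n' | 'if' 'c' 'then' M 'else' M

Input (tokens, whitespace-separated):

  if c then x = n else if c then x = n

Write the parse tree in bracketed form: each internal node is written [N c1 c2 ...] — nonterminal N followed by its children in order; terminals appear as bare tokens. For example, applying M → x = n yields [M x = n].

S
U
if c then M else U
if c then x = n else U
if c then x = n else if c then S
if c then x = n else if c then M
if c then x = n else if c then x = n

[S [U if c then [M x = n] else [U if c then [S [M x = n]]]]]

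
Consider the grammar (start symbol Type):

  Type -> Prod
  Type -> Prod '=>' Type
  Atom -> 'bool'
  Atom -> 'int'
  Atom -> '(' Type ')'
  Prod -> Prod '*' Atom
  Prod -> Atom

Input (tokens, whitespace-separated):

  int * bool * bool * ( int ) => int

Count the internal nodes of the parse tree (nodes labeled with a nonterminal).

[Type [Prod [Prod [Prod [Prod [Atom int]] * [Atom bool]] * [Atom bool]] * [Atom ( [Type [Prod [Atom int]]] )]] => [Type [Prod [Atom int]]]]

15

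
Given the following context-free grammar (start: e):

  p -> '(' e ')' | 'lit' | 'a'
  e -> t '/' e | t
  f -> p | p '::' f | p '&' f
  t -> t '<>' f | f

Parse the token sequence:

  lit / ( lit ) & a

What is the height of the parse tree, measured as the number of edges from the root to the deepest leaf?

9

[e [t [f [p lit]]] / [e [t [f [p ( [e [t [f [p lit]]]] )] & [f [p a]]]]]]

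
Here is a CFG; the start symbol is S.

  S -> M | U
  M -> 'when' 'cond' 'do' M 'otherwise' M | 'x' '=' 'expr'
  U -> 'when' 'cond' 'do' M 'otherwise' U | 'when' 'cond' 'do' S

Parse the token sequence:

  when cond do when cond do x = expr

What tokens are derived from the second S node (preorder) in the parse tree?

when cond do x = expr

[S [U when cond do [S [U when cond do [S [M x = expr]]]]]]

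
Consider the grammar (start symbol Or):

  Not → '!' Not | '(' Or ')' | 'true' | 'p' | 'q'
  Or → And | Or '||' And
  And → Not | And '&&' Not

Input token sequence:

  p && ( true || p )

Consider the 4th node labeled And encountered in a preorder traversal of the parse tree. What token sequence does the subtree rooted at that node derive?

p

[Or [And [And [Not p]] && [Not ( [Or [Or [And [Not true]]] || [And [Not p]]] )]]]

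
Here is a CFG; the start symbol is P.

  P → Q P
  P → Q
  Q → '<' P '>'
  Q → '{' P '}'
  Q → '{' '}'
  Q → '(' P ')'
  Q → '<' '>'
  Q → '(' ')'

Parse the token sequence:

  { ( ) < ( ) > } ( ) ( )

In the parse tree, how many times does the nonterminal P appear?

[P [Q { [P [Q ( )] [P [Q < [P [Q ( )]] >]]] }] [P [Q ( )] [P [Q ( )]]]]

6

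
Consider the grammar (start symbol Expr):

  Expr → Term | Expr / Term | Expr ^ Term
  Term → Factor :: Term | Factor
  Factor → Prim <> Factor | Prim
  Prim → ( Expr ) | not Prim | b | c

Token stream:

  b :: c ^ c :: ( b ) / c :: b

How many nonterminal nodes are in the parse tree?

[Expr [Expr [Expr [Term [Factor [Prim b]] :: [Term [Factor [Prim c]]]]] ^ [Term [Factor [Prim c]] :: [Term [Factor [Prim ( [Expr [Term [Factor [Prim b]]]] )]]]]] / [Term [Factor [Prim c]] :: [Term [Factor [Prim b]]]]]

25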